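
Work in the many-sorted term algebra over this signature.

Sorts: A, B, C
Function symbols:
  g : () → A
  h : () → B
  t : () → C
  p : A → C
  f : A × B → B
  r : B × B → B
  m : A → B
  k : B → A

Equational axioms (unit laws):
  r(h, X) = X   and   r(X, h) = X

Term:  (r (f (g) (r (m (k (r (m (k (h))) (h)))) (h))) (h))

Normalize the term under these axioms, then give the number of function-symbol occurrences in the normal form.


size = 7

1. (r (f (g) (r (m (k (r (m (k (h))) (h)))) (h))) (h))  →  (f (g) (r (m (k (r (m (k (h))) (h)))) (h)))
2. (f (g) (r (m (k (r (m (k (h))) (h)))) (h)))  →  (f (g) (m (k (r (m (k (h))) (h)))))
3. (f (g) (m (k (r (m (k (h))) (h)))))  →  (f (g) (m (k (m (k (h))))))
normal form: (f (g) (m (k (m (k (h))))))


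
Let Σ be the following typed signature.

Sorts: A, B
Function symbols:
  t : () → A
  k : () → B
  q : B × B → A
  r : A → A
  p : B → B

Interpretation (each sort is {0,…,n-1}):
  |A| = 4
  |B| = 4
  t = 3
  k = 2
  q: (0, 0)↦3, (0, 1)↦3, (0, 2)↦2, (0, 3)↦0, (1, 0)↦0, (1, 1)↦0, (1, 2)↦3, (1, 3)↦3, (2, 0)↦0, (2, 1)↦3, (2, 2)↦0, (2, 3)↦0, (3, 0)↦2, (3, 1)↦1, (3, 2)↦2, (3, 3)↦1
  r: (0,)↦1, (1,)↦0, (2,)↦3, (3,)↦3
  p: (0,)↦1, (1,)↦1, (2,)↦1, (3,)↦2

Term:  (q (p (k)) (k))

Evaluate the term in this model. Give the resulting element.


  k = 2
  (p (k)) = p(2,) = 1
  k = 2
  (q (p (k)) (k)) = q(1, 2) = 3

value = 3


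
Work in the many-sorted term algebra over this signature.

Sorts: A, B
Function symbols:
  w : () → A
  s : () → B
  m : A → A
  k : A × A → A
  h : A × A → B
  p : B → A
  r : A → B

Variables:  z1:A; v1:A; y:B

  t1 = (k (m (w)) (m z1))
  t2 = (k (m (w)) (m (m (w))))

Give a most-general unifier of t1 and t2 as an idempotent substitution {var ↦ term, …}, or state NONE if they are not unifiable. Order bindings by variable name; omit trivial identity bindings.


{z1 ↦ (m (w))}


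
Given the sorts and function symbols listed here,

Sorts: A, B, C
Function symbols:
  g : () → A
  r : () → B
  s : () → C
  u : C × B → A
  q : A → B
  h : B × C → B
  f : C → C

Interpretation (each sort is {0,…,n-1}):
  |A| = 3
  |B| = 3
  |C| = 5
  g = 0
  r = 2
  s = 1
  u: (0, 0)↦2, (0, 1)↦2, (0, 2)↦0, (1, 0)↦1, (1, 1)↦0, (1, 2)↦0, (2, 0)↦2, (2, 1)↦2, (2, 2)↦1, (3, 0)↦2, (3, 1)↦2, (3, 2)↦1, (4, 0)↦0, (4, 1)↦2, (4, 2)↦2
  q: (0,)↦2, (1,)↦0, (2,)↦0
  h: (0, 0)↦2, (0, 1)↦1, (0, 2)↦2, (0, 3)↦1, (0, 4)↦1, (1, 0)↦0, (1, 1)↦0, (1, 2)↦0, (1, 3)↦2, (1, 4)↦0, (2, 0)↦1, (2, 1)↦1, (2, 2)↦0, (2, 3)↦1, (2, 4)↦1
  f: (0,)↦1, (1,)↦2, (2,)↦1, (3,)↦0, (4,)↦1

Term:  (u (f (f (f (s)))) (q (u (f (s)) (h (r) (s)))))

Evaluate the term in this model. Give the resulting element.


  s = 1
  (f (s)) = f(1,) = 2
  (f (f (s))) = f(2,) = 1
  (f (f (f (s)))) = f(1,) = 2
  s = 1
  (f (s)) = f(1,) = 2
  r = 2
  s = 1
  (h (r) (s)) = h(2, 1) = 1
  (u (f (s)) (h (r) (s))) = u(2, 1) = 2
  (q (u (f (s)) (h (r) (s)))) = q(2,) = 0
  (u (f (f (f (s)))) (q (u (f (s)) (h (r) (s))))) = u(2, 0) = 2

value = 2


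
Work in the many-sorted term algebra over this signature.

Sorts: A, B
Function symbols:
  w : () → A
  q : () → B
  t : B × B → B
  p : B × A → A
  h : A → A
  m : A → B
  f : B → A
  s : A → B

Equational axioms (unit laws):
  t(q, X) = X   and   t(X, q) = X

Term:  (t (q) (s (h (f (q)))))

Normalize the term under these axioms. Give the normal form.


normal form = (s (h (f (q))))

1. (t (q) (s (h (f (q)))))  →  (s (h (f (q))))


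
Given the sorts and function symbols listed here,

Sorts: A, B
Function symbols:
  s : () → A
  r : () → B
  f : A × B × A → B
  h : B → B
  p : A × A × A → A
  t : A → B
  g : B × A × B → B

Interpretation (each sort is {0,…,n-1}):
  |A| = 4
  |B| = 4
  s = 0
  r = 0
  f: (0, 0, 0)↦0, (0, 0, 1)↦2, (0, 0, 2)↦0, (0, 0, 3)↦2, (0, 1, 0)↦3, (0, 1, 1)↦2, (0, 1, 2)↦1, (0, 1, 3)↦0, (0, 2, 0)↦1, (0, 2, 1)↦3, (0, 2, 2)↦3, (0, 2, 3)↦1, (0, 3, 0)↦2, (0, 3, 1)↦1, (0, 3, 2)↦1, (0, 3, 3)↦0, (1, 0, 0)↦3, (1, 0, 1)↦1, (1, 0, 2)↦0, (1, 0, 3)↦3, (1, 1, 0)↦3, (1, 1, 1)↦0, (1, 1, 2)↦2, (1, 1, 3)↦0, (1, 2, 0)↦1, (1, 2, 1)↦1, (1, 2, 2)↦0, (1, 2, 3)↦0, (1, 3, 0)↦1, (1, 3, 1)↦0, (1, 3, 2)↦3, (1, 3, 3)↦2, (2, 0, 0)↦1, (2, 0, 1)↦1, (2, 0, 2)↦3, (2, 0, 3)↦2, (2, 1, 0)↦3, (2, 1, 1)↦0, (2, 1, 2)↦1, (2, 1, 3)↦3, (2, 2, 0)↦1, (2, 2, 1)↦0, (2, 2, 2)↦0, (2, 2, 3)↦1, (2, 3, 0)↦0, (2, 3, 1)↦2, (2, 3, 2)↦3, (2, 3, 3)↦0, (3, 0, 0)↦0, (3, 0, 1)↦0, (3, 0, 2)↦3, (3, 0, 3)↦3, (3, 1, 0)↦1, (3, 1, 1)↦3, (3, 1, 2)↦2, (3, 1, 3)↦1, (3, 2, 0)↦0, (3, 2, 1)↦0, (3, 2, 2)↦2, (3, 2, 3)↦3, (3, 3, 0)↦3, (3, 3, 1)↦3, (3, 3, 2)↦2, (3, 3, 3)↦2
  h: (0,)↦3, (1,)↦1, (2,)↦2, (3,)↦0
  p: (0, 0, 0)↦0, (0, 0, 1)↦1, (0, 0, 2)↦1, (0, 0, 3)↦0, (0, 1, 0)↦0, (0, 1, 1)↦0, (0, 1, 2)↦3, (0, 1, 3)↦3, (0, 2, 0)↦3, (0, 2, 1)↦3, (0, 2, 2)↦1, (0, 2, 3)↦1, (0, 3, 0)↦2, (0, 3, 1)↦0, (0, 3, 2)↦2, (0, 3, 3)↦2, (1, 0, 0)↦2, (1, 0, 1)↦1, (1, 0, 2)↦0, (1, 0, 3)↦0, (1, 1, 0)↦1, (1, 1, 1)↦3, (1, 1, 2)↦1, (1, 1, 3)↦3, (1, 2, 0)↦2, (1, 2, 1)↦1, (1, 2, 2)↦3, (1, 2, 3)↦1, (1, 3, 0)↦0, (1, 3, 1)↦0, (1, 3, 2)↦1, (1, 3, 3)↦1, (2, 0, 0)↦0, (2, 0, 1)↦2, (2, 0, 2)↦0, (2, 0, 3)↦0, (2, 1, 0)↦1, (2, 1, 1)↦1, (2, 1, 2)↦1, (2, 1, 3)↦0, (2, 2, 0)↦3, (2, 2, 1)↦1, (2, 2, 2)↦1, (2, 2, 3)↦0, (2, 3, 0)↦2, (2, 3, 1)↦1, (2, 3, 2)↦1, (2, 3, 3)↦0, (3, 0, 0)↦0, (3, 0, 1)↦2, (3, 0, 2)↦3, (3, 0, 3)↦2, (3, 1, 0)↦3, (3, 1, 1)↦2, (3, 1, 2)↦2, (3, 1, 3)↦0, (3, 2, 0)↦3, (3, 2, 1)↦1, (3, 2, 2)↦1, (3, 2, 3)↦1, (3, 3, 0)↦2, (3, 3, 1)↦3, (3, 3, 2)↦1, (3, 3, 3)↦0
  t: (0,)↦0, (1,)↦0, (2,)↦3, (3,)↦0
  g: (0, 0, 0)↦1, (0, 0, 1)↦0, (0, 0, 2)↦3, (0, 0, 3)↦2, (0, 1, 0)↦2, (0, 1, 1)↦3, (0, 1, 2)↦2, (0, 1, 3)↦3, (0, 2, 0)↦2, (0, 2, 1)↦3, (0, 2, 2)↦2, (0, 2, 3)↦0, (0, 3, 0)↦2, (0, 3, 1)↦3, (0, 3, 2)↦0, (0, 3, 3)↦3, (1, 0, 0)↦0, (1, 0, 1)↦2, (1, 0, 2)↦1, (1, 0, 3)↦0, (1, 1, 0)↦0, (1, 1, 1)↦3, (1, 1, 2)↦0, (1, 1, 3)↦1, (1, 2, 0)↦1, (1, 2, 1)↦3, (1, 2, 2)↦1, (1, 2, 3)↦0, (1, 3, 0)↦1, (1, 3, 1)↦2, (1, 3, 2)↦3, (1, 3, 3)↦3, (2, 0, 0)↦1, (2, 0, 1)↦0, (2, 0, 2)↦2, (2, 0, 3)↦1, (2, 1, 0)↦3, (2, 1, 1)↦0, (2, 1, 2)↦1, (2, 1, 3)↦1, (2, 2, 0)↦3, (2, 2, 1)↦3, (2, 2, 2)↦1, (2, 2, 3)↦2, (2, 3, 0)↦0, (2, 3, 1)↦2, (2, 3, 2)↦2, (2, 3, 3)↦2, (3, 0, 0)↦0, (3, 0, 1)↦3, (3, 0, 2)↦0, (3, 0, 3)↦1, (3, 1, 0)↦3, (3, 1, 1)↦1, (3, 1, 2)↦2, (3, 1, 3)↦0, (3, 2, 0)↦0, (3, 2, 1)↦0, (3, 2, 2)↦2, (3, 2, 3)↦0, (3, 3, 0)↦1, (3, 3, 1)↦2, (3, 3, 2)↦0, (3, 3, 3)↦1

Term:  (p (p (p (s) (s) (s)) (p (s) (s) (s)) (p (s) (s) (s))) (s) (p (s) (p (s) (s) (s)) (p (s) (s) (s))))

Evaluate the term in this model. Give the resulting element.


value = 0

  s = 0
  s = 0
  s = 0
  (p (s) (s) (s)) = p(0, 0, 0) = 0
  s = 0
  s = 0
  s = 0
  (p (s) (s) (s)) = p(0, 0, 0) = 0
  s = 0
  s = 0
  s = 0
  (p (s) (s) (s)) = p(0, 0, 0) = 0
  (p (p (s) (s) (s)) (p (s) (s) (s)) (p (s) (s) (s))) = p(0, 0, 0) = 0
  s = 0
  s = 0
  s = 0
  s = 0
  s = 0
  (p (s) (s) (s)) = p(0, 0, 0) = 0
  s = 0
  s = 0
  s = 0
  (p (s) (s) (s)) = p(0, 0, 0) = 0
  (p (s) (p (s) (s) (s)) (p (s) (s) (s))) = p(0, 0, 0) = 0
  (p (p (p (s) (s) (s)) (p (s) (s) (s)) (p (s) (s) (s))) (s) (p (s) (p (s) (s) (s)) (p (s) (s) (s)))) = p(0, 0, 0) = 0


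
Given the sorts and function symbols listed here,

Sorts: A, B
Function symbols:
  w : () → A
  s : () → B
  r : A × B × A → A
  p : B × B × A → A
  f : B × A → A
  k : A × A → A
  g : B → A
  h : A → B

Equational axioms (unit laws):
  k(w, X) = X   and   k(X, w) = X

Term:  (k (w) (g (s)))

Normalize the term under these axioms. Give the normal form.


1. (k (w) (g (s)))  →  (g (s))

normal form = (g (s))


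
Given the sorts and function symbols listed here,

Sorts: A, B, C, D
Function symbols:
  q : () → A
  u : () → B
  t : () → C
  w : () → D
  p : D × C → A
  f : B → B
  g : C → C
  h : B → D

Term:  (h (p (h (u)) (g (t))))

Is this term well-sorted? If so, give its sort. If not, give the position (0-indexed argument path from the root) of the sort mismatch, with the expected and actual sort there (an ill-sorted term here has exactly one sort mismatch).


      (u) : B
    (h (u)) : D
      (t) : C
    (g (t)) : C
  (p (h (u)) (g (t))) : A
(h (p (h (u)) (g (t)))) : ✗ arg 0 at [0] has sort A, expected B

ill-sorted at position [0]: expected B, got A


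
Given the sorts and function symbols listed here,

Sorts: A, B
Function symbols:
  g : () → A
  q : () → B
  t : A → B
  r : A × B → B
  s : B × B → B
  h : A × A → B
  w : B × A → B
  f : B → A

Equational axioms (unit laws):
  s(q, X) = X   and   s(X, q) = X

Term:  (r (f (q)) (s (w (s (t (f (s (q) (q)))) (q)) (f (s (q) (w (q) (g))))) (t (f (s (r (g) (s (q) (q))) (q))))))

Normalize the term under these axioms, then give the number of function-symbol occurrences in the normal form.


1. (r (f (q)) (s (w (s (t (f (s (q) (q)))) (q)) (f (s (q) (w (q) (g))))) (t (f (s (r (g) (s (q) (q))) (q))))))  →  (r (f (q)) (s (w (t (f (s (q) (q)))) (f (s (q) (w (q) (g))))) (t (f (s (r (g) (s (q) (q))) (q))))))
2. (r (f (q)) (s (w (t (f (s (q) (q)))) (f (s (q) (w (q) (g))))) (t (f (s (r (g) (s (q) (q))) (q))))))  →  (r (f (q)) (s (w (t (f (q))) (f (s (q) (w (q) (g))))) (t (f (s (r (g) (s (q) (q))) (q))))))
3. (r (f (q)) (s (w (t (f (q))) (f (s (q) (w (q) (g))))) (t (f (s (r (g) (s (q) (q))) (q))))))  →  (r (f (q)) (s (w (t (f (q))) (f (w (q) (g)))) (t (f (s (r (g) (s (q) (q))) (q))))))
4. (r (f (q)) (s (w (t (f (q))) (f (w (q) (g)))) (t (f (s (r (g) (s (q) (q))) (q))))))  →  (r (f (q)) (s (w (t (f (q))) (f (w (q) (g)))) (t (f (r (g) (s (q) (q)))))))
5. (r (f (q)) (s (w (t (f (q))) (f (w (q) (g)))) (t (f (r (g) (s (q) (q)))))))  →  (r (f (q)) (s (w (t (f (q))) (f (w (q) (g)))) (t (f (r (g) (q))))))
normal form: (r (f (q)) (s (w (t (f (q))) (f (w (q) (g)))) (t (f (r (g) (q))))))

size = 17


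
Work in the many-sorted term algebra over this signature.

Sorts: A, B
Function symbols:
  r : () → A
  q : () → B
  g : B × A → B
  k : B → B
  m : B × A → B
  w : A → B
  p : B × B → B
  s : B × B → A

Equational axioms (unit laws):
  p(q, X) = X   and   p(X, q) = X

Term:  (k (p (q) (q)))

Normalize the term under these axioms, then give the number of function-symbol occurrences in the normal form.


1. (k (p (q) (q)))  →  (k (q))
normal form: (k (q))

size = 2


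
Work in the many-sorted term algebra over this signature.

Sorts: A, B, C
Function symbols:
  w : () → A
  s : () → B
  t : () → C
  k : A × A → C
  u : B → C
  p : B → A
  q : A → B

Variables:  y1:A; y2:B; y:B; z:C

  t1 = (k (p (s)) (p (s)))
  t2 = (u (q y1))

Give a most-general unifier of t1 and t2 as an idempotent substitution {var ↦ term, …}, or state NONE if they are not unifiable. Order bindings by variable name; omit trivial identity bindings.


NONE (not unifiable)

head clash or occurs-check failure — not unifiable


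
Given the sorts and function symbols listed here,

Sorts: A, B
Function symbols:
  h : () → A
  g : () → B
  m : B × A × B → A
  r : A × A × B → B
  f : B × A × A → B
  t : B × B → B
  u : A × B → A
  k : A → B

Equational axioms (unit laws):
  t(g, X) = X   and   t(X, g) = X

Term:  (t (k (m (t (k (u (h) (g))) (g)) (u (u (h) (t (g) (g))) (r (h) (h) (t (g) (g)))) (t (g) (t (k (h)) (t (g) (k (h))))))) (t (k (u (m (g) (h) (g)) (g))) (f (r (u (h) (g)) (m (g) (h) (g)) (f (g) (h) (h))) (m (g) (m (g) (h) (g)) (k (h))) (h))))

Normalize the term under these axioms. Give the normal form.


1. (t (k (m (t (k (u (h) (g))) (g)) (u (u (h) (t (g) (g))) (r (h) (h) (t (g) (g)))) (t (g) (t (k (h)) (t (g) (k (h))))))) (t (k (u (m (g) (h) (g)) (g))) (f (r (u (h) (g)) (m (g) (h) (g)) (f (g) (h) (h))) (m (g) (m (g) (h) (g)) (k (h))) (h))))  →  (t (k (m (k (u (h) (g))) (u (u (h) (t (g) (g))) (r (h) (h) (t (g) (g)))) (t (g) (t (k (h)) (t (g) (k (h))))))) (t (k (u (m (g) (h) (g)) (g))) (f (r (u (h) (g)) (m (g) (h) (g)) (f (g) (h) (h))) (m (g) (m (g) (h) (g)) (k (h))) (h))))
2. (t (k (m (k (u (h) (g))) (u (u (h) (t (g) (g))) (r (h) (h) (t (g) (g)))) (t (g) (t (k (h)) (t (g) (k (h))))))) (t (k (u (m (g) (h) (g)) (g))) (f (r (u (h) (g)) (m (g) (h) (g)) (f (g) (h) (h))) (m (g) (m (g) (h) (g)) (k (h))) (h))))  →  (t (k (m (k (u (h) (g))) (u (u (h) (g)) (r (h) (h) (t (g) (g)))) (t (g) (t (k (h)) (t (g) (k (h))))))) (t (k (u (m (g) (h) (g)) (g))) (f (r (u (h) (g)) (m (g) (h) (g)) (f (g) (h) (h))) (m (g) (m (g) (h) (g)) (k (h))) (h))))
3. (t (k (m (k (u (h) (g))) (u (u (h) (g)) (r (h) (h) (t (g) (g)))) (t (g) (t (k (h)) (t (g) (k (h))))))) (t (k (u (m (g) (h) (g)) (g))) (f (r (u (h) (g)) (m (g) (h) (g)) (f (g) (h) (h))) (m (g) (m (g) (h) (g)) (k (h))) (h))))  →  (t (k (m (k (u (h) (g))) (u (u (h) (g)) (r (h) (h) (g))) (t (g) (t (k (h)) (t (g) (k (h))))))) (t (k (u (m (g) (h) (g)) (g))) (f (r (u (h) (g)) (m (g) (h) (g)) (f (g) (h) (h))) (m (g) (m (g) (h) (g)) (k (h))) (h))))
4. (t (k (m (k (u (h) (g))) (u (u (h) (g)) (r (h) (h) (g))) (t (g) (t (k (h)) (t (g) (k (h))))))) (t (k (u (m (g) (h) (g)) (g))) (f (r (u (h) (g)) (m (g) (h) (g)) (f (g) (h) (h))) (m (g) (m (g) (h) (g)) (k (h))) (h))))  →  (t (k (m (k (u (h) (g))) (u (u (h) (g)) (r (h) (h) (g))) (t (k (h)) (t (g) (k (h)))))) (t (k (u (m (g) (h) (g)) (g))) (f (r (u (h) (g)) (m (g) (h) (g)) (f (g) (h) (h))) (m (g) (m (g) (h) (g)) (k (h))) (h))))
5. (t (k (m (k (u (h) (g))) (u (u (h) (g)) (r (h) (h) (g))) (t (k (h)) (t (g) (k (h)))))) (t (k (u (m (g) (h) (g)) (g))) (f (r (u (h) (g)) (m (g) (h) (g)) (f (g) (h) (h))) (m (g) (m (g) (h) (g)) (k (h))) (h))))  →  (t (k (m (k (u (h) (g))) (u (u (h) (g)) (r (h) (h) (g))) (t (k (h)) (k (h))))) (t (k (u (m (g) (h) (g)) (g))) (f (r (u (h) (g)) (m (g) (h) (g)) (f (g) (h) (h))) (m (g) (m (g) (h) (g)) (k (h))) (h))))

normal form = (t (k (m (k (u (h) (g))) (u (u (h) (g)) (r (h) (h) (g))) (t (k (h)) (k (h))))) (t (k (u (m (g) (h) (g)) (g))) (f (r (u (h) (g)) (m (g) (h) (g)) (f (g) (h) (h))) (m (g) (m (g) (h) (g)) (k (h))) (h))))


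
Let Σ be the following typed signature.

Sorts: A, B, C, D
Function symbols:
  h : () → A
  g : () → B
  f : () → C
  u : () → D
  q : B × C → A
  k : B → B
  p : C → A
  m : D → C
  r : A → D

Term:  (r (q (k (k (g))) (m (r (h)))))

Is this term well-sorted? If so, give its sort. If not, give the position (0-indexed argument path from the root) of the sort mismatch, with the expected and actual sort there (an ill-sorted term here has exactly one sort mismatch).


well-sorted; sort = D

        (g) : B
      (k (g)) : B
    (k (k (g))) : B
        (h) : A
      (r (h)) : D
    (m (r (h))) : C
  (q (k (k (g))) (m (r (h)))) : A
(r (q (k (k (g))) (m (r (h))))) : D


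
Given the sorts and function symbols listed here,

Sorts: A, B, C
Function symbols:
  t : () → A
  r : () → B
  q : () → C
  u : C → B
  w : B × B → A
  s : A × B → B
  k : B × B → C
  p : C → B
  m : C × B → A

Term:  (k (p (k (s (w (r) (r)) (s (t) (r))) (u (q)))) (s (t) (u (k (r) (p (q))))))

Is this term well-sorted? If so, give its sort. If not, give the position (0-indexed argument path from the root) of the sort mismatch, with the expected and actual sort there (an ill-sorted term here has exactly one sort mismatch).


          (r) : B
          (r) : B
        (w (r) (r)) : A
          (t) : A
          (r) : B
        (s (t) (r)) : B
      (s (w (r) (r)) (s (t) (r))) : B
        (q) : C
      (u (q)) : B
    (k (s (w (r) (r)) (s (t) (r))) (u (q))) : C
  (p (k (s (w (r) (r)) (s (t) (r))) (u (q)))) : B
    (t) : A
        (r) : B
          (q) : C
        (p (q)) : B
      (k (r) (p (q))) : C
    (u (k (r) (p (q)))) : B
  (s (t) (u (k (r) (p (q))))) : B
(k (p (k (s (w (r) (r)) (s (t) (r))) (u (q)))) (s (t) (u (k (r) (p (q)))))) : C

well-sorted; sort = C


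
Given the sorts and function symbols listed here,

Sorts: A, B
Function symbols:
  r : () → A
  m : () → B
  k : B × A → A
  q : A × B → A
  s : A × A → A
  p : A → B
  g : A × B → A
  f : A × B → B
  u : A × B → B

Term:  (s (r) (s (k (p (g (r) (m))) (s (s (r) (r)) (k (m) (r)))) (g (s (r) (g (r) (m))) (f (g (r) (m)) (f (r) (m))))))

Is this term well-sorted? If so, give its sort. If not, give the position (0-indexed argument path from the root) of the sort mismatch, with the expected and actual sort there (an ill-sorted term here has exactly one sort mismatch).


well-sorted; sort = A

  (r) : A
          (r) : A
          (m) : B
        (g (r) (m)) : A
      (p (g (r) (m))) : B
          (r) : A
          (r) : A
        (s (r) (r)) : A
          (m) : B
          (r) : A
        (k (m) (r)) : A
      (s (s (r) (r)) (k (m) (r))) : A
    (k (p (g (r) (m))) (s (s (r) (r)) (k (m) (r)))) : A
        (r) : A
          (r) : A
          (m) : B
        (g (r) (m)) : A
      (s (r) (g (r) (m))) : A
          (r) : A
          (m) : B
        (g (r) (m)) : A
          (r) : A
          (m) : B
        (f (r) (m)) : B
      (f (g (r) (m)) (f (r) (m))) : B
    (g (s (r) (g (r) (m))) (f (g (r) (m)) (f (r) (m)))) : A
  (s (k (p (g (r) (m))) (s (s (r) (r)) (k (m) (r)))) (g (s (r) (g (r) (m))) (f (g (r) (m)) (f (r) (m))))) : A
(s (r) (s (k (p (g (r) (m))) (s (s (r) (r)) (k (m) (r)))) (g (s (r) (g (r) (m))) (f (g (r) (m)) (f (r) (m)))))) : A


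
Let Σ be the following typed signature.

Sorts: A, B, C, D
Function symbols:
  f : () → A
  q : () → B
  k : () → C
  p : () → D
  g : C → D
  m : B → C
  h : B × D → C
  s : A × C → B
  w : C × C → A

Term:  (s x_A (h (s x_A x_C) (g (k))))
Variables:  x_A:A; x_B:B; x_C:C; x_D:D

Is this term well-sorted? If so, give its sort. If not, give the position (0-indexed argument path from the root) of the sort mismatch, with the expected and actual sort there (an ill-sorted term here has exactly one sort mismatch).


  x_A : A
      x_A : A
      x_C : C
    (s x_A x_C) : B
      (k) : C
    (g (k)) : D
  (h (s x_A x_C) (g (k))) : C
(s x_A (h (s x_A x_C) (g (k)))) : B

well-sorted; sort = B


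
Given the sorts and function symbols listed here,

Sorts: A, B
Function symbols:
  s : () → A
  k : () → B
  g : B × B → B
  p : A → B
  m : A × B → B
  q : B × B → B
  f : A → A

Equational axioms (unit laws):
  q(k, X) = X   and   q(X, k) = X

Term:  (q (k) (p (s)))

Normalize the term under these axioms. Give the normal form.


normal form = (p (s))

1. (q (k) (p (s)))  →  (p (s))


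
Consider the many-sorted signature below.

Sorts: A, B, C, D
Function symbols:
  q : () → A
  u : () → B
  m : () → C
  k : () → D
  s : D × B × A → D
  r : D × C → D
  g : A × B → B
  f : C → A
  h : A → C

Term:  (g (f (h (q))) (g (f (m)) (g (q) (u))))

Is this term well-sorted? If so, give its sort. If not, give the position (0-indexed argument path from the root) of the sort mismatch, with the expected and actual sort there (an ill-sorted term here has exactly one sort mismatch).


      (q) : A
    (h (q)) : C
  (f (h (q))) : A
      (m) : C
    (f (m)) : A
      (q) : A
      (u) : B
    (g (q) (u)) : B
  (g (f (m)) (g (q) (u))) : B
(g (f (h (q))) (g (f (m)) (g (q) (u)))) : B

well-sorted; sort = B


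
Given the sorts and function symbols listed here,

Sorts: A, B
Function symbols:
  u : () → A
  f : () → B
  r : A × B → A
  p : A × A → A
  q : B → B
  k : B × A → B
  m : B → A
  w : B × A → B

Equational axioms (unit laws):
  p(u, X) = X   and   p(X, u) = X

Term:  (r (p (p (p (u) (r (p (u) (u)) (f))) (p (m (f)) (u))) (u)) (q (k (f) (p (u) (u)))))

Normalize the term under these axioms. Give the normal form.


normal form = (r (p (r (u) (f)) (m (f))) (q (k (f) (u))))

1. (r (p (p (p (u) (r (p (u) (u)) (f))) (p (m (f)) (u))) (u)) (q (k (f) (p (u) (u)))))  →  (r (p (p (u) (r (p (u) (u)) (f))) (p (m (f)) (u))) (q (k (f) (p (u) (u)))))
2. (r (p (p (u) (r (p (u) (u)) (f))) (p (m (f)) (u))) (q (k (f) (p (u) (u)))))  →  (r (p (r (p (u) (u)) (f)) (p (m (f)) (u))) (q (k (f) (p (u) (u)))))
3. (r (p (r (p (u) (u)) (f)) (p (m (f)) (u))) (q (k (f) (p (u) (u)))))  →  (r (p (r (u) (f)) (p (m (f)) (u))) (q (k (f) (p (u) (u)))))
4. (r (p (r (u) (f)) (p (m (f)) (u))) (q (k (f) (p (u) (u)))))  →  (r (p (r (u) (f)) (m (f))) (q (k (f) (p (u) (u)))))
5. (r (p (r (u) (f)) (m (f))) (q (k (f) (p (u) (u)))))  →  (r (p (r (u) (f)) (m (f))) (q (k (f) (u))))


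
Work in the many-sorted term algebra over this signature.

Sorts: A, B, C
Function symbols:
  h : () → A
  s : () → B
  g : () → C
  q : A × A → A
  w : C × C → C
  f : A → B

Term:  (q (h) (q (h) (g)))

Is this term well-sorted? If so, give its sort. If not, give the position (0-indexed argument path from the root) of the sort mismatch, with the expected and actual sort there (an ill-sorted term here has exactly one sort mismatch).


ill-sorted at position [1, 1]: expected A, got C

  (h) : A
    (h) : A
    (g) : C
  (q (h) (g)) : ✗ arg 1 at [1, 1] has sort C, expected A


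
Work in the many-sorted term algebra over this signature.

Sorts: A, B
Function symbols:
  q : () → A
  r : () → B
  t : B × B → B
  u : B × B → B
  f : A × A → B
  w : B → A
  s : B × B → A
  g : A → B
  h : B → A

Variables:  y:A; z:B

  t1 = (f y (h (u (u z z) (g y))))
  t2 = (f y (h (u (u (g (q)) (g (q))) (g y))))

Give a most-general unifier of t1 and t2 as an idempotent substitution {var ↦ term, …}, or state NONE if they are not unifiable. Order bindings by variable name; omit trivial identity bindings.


{z ↦ (g (q))}


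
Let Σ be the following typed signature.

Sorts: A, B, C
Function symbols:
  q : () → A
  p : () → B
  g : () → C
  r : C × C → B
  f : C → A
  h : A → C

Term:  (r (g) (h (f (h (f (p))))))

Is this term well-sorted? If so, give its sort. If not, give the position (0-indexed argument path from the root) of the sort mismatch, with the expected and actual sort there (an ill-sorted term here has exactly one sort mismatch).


ill-sorted at position [1, 0, 0, 0, 0]: expected C, got B

  (g) : C
          (p) : B
        (f (p)) : ✗ arg 0 at [1, 0, 0, 0, 0] has sort B, expected C


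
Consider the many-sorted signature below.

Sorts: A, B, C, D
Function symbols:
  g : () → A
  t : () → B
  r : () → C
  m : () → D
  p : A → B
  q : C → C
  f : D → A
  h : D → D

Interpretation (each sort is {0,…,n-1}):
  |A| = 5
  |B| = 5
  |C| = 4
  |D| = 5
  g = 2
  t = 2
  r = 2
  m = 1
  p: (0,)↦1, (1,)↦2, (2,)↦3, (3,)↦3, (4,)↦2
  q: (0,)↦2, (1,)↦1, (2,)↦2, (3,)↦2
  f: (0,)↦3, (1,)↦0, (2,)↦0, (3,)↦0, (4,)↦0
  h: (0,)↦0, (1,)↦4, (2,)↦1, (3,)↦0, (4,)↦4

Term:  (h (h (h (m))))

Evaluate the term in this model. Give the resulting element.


value = 4

  m = 1
  (h (m)) = h(1,) = 4
  (h (h (m))) = h(4,) = 4
  (h (h (h (m)))) = h(4,) = 4


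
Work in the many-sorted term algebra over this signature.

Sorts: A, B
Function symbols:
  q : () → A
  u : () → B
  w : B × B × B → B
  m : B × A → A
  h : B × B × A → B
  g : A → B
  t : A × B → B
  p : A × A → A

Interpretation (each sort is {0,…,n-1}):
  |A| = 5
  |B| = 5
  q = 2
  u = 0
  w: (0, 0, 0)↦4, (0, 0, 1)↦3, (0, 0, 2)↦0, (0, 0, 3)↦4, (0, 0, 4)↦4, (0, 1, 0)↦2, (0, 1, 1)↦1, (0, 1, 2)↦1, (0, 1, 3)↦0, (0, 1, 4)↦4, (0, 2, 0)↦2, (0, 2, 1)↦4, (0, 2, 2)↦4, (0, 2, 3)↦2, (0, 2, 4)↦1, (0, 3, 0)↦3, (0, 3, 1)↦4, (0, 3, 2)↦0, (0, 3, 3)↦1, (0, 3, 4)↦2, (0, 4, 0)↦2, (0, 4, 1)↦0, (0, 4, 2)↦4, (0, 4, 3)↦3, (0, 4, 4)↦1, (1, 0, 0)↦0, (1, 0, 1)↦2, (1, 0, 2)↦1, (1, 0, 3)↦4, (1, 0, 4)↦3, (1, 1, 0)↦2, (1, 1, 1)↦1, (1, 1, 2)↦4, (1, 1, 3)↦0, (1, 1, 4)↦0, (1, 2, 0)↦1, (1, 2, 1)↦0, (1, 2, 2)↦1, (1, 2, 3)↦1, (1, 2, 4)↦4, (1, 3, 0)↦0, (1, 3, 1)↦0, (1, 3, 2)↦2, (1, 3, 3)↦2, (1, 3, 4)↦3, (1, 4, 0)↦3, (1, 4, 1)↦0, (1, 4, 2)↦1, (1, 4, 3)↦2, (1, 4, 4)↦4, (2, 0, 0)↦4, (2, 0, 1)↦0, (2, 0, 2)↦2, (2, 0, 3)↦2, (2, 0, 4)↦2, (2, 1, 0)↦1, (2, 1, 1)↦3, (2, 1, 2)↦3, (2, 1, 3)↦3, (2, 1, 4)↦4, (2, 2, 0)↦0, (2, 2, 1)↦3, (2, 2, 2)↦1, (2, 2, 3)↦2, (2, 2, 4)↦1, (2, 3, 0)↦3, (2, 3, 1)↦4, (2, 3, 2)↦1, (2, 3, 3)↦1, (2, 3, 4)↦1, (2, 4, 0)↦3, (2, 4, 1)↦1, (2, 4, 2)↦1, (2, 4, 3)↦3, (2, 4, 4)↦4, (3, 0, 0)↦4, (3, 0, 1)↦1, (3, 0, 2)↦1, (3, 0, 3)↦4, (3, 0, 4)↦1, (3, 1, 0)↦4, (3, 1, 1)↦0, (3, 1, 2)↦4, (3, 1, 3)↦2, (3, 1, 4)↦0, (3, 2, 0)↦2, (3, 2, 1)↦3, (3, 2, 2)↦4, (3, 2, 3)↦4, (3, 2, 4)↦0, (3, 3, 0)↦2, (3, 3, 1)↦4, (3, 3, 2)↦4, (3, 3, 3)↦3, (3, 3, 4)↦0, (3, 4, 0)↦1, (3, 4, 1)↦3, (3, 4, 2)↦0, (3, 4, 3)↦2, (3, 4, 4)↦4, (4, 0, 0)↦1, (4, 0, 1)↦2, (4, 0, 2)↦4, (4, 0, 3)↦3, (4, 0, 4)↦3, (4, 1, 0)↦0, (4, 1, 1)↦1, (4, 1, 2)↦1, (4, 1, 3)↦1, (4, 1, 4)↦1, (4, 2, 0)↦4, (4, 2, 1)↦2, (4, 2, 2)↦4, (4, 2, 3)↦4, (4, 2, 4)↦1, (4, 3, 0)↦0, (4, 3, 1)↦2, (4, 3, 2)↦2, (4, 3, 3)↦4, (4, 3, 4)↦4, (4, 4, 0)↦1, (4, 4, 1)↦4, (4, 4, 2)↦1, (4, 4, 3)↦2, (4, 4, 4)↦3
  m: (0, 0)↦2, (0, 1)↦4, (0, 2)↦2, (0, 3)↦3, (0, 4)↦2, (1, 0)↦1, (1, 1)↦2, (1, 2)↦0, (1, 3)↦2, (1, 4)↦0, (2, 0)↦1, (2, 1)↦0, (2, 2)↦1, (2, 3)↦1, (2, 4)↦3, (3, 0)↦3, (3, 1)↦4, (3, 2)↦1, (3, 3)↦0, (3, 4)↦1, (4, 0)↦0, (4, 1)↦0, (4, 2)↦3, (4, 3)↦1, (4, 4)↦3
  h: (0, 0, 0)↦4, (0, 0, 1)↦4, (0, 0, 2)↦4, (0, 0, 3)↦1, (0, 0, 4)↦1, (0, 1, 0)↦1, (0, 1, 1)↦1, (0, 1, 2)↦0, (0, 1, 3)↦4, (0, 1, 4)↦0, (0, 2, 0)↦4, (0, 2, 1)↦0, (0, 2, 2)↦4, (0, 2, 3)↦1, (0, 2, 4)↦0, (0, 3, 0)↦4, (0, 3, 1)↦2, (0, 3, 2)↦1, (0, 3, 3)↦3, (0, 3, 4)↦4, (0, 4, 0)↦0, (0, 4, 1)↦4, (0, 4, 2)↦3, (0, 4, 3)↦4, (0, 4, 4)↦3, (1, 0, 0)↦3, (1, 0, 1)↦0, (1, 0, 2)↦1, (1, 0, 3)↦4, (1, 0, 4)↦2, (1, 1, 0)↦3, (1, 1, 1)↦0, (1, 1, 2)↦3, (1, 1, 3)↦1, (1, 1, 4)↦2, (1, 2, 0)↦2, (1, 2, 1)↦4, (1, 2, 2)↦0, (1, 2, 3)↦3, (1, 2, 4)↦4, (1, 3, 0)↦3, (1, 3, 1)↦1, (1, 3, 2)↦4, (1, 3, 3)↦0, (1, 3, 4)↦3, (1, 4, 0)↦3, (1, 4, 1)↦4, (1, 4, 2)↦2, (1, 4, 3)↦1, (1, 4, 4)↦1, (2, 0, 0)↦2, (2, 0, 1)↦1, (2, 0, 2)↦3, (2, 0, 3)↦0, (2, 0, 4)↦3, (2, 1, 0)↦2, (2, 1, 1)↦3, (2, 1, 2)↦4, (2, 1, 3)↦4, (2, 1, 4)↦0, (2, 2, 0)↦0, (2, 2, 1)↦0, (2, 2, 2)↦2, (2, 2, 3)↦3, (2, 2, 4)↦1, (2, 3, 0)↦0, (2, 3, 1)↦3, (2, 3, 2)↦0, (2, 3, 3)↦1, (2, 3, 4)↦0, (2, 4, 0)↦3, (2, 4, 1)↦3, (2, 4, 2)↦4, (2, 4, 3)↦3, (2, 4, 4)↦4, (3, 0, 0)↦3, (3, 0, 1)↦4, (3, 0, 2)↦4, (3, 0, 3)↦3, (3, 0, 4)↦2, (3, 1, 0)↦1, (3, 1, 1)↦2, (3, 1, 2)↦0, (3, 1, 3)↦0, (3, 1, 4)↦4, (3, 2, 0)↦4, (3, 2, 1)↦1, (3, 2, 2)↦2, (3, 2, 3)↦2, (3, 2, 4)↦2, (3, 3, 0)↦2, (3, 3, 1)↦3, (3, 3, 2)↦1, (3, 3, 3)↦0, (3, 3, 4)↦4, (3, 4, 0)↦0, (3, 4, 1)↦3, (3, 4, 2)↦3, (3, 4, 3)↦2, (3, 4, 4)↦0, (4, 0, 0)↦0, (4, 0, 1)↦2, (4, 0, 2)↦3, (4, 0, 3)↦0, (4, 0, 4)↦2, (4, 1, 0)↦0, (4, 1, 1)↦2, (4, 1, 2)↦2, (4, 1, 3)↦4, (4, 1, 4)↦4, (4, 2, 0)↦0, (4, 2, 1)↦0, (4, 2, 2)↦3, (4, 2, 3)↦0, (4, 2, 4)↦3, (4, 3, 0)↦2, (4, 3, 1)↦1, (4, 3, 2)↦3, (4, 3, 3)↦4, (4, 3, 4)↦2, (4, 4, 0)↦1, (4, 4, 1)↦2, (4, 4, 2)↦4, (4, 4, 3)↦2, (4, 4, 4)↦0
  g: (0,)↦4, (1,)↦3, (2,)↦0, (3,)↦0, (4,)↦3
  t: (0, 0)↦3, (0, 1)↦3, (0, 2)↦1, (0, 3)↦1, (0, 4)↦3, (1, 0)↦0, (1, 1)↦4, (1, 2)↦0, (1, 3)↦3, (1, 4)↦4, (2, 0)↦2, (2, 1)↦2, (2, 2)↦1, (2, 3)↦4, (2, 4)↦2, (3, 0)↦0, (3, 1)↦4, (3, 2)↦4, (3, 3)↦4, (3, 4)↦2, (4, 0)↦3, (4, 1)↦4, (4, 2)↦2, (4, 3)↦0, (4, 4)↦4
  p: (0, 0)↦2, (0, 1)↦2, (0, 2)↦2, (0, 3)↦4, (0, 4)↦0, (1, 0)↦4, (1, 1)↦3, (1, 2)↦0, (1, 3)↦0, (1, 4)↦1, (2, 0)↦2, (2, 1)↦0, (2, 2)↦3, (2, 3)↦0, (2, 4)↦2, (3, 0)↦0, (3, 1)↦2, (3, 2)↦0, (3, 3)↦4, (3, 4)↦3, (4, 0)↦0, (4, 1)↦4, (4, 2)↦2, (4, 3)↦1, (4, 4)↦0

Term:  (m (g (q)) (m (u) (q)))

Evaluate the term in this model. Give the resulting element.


value = 2

  q = 2
  (g (q)) = g(2,) = 0
  u = 0
  q = 2
  (m (u) (q)) = m(0, 2) = 2
  (m (g (q)) (m (u) (q))) = m(0, 2) = 2


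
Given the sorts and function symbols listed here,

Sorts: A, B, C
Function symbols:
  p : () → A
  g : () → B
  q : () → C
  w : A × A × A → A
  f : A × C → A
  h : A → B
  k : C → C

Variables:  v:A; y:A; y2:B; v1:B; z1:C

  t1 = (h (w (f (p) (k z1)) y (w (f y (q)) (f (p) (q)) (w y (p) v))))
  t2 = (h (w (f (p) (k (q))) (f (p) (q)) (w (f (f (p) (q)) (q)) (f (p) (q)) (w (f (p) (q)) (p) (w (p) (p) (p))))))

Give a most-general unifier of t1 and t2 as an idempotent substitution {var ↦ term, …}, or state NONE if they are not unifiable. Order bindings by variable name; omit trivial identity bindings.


{v ↦ (w (p) (p) (p)), y ↦ (f (p) (q)), z1 ↦ (q)}


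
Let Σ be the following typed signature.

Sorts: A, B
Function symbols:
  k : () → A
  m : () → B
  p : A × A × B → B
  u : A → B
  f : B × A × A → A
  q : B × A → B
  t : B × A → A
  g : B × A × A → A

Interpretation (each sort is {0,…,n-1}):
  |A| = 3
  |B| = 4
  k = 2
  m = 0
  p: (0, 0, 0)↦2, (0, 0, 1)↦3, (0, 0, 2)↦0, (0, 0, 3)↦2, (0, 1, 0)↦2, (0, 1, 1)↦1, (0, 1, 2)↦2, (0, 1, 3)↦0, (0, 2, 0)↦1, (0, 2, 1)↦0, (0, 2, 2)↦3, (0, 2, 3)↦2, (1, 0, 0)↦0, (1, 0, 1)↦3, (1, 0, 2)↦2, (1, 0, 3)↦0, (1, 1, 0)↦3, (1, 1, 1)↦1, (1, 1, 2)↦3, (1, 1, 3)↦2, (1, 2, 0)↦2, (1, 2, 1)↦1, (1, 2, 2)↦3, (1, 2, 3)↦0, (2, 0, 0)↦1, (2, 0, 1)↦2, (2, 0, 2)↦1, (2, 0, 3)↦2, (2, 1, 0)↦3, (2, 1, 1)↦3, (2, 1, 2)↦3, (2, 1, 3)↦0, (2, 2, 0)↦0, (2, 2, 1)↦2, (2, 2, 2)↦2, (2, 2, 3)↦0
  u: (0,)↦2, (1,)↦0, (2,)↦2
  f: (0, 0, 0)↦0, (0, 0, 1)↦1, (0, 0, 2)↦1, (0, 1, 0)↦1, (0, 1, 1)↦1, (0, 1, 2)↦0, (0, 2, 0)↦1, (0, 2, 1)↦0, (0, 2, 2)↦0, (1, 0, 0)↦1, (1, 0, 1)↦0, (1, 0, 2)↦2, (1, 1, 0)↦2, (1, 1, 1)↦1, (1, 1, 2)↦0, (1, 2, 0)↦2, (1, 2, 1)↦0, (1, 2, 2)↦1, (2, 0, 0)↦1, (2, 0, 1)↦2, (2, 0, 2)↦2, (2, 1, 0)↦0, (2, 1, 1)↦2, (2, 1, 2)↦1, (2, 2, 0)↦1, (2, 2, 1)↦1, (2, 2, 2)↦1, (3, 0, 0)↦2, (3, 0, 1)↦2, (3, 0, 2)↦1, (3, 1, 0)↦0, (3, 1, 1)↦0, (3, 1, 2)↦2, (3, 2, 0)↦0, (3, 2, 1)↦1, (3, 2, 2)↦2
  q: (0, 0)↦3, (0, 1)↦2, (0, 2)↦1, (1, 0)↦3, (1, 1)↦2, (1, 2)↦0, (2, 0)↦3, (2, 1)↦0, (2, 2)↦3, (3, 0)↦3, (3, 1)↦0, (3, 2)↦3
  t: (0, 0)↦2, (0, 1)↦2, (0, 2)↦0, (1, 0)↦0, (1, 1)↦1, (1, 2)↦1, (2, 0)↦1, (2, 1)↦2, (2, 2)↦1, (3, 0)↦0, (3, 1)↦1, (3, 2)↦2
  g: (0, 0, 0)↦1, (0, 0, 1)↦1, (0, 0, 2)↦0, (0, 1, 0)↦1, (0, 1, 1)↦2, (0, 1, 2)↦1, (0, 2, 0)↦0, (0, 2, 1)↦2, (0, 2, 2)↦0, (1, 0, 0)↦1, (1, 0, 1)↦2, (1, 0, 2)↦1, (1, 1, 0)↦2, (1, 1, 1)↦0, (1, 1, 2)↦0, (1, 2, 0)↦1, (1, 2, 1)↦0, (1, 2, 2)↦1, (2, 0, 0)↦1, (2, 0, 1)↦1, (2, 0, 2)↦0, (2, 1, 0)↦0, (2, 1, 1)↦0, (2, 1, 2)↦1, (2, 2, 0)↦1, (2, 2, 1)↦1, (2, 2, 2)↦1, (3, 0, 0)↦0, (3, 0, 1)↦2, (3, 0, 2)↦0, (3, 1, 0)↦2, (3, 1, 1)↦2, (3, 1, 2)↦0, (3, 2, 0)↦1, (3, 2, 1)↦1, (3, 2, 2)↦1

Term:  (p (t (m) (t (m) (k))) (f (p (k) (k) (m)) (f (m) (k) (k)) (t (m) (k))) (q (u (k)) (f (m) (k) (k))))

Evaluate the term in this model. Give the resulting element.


value = 2

  m = 0
  m = 0
  k = 2
  (t (m) (k)) = t(0, 2) = 0
  (t (m) (t (m) (k))) = t(0, 0) = 2
  k = 2
  k = 2
  m = 0
  (p (k) (k) (m)) = p(2, 2, 0) = 0
  m = 0
  k = 2
  k = 2
  (f (m) (k) (k)) = f(0, 2, 2) = 0
  m = 0
  k = 2
  (t (m) (k)) = t(0, 2) = 0
  (f (p (k) (k) (m)) (f (m) (k) (k)) (t (m) (k))) = f(0, 0, 0) = 0
  k = 2
  (u (k)) = u(2,) = 2
  m = 0
  k = 2
  k = 2
  (f (m) (k) (k)) = f(0, 2, 2) = 0
  (q (u (k)) (f (m) (k) (k))) = q(2, 0) = 3
  (p (t (m) (t (m) (k))) (f (p (k) (k) (m)) (f (m) (k) (k)) (t (m) (k))) (q (u (k)) (f (m) (k) (k)))) = p(2, 0, 3) = 2


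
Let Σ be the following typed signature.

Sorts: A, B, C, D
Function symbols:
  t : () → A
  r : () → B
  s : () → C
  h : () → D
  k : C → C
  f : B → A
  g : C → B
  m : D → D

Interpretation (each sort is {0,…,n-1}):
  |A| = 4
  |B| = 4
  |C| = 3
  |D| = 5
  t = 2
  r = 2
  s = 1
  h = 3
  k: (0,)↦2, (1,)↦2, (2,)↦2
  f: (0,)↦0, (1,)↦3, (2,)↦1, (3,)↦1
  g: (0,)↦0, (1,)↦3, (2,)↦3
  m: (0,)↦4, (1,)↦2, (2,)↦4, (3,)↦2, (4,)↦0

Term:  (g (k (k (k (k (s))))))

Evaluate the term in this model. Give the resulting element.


value = 3

  s = 1
  (k (s)) = k(1,) = 2
  (k (k (s))) = k(2,) = 2
  (k (k (k (s)))) = k(2,) = 2
  (k (k (k (k (s))))) = k(2,) = 2
  (g (k (k (k (k (s)))))) = g(2,) = 3


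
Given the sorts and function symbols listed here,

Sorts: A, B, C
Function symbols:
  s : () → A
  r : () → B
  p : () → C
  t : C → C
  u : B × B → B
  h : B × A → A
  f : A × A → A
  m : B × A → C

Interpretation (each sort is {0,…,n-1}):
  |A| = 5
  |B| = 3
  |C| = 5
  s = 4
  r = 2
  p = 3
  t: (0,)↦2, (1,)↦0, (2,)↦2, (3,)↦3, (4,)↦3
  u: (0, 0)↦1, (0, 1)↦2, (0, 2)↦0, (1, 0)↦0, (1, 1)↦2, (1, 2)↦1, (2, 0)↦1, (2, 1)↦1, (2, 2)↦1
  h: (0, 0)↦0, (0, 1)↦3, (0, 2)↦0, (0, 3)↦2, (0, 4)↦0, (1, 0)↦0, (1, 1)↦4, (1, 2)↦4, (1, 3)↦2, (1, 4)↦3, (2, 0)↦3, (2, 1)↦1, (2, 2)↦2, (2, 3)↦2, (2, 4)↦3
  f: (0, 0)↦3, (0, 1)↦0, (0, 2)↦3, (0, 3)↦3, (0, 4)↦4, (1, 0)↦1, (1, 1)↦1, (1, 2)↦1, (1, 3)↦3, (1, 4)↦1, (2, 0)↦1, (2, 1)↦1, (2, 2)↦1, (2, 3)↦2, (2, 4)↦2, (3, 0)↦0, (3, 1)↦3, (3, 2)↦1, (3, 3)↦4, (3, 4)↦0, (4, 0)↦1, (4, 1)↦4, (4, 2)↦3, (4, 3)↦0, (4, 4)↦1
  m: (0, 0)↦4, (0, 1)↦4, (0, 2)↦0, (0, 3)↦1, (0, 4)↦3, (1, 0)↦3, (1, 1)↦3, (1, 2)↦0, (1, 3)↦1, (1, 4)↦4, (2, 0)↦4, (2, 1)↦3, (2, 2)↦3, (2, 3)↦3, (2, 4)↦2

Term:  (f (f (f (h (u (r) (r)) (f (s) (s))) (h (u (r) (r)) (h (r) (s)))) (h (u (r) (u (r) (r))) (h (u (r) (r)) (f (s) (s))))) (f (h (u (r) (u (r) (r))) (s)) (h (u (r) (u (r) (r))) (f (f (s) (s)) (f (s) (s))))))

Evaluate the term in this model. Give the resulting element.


value = 1

  r = 2
  r = 2
  (u (r) (r)) = u(2, 2) = 1
  s = 4
  s = 4
  (f (s) (s)) = f(4, 4) = 1
  (h (u (r) (r)) (f (s) (s))) = h(1, 1) = 4
  r = 2
  r = 2
  (u (r) (r)) = u(2, 2) = 1
  r = 2
  s = 4
  (h (r) (s)) = h(2, 4) = 3
  (h (u (r) (r)) (h (r) (s))) = h(1, 3) = 2
  (f (h (u (r) (r)) (f (s) (s))) (h (u (r) (r)) (h (r) (s)))) = f(4, 2) = 3
  r = 2
  r = 2
  r = 2
  (u (r) (r)) = u(2, 2) = 1
  (u (r) (u (r) (r))) = u(2, 1) = 1
  r = 2
  r = 2
  (u (r) (r)) = u(2, 2) = 1
  s = 4
  s = 4
  (f (s) (s)) = f(4, 4) = 1
  (h (u (r) (r)) (f (s) (s))) = h(1, 1) = 4
  (h (u (r) (u (r) (r))) (h (u (r) (r)) (f (s) (s)))) = h(1, 4) = 3
  (f (f (h (u (r) (r)) (f (s) (s))) (h (u (r) (r)) (h (r) (s)))) (h (u (r) (u (r) (r))) (h (u (r) (r)) (f (s) (s))))) = f(3, 3) = 4
  r = 2
  r = 2
  r = 2
  (u (r) (r)) = u(2, 2) = 1
  (u (r) (u (r) (r))) = u(2, 1) = 1
  s = 4
  (h (u (r) (u (r) (r))) (s)) = h(1, 4) = 3
  r = 2
  r = 2
  r = 2
  (u (r) (r)) = u(2, 2) = 1
  (u (r) (u (r) (r))) = u(2, 1) = 1
  s = 4
  s = 4
  (f (s) (s)) = f(4, 4) = 1
  s = 4
  s = 4
  (f (s) (s)) = f(4, 4) = 1
  (f (f (s) (s)) (f (s) (s))) = f(1, 1) = 1
  (h (u (r) (u (r) (r))) (f (f (s) (s)) (f (s) (s)))) = h(1, 1) = 4
  (f (h (u (r) (u (r) (r))) (s)) (h (u (r) (u (r) (r))) (f (f (s) (s)) (f (s) (s))))) = f(3, 4) = 0
  (f (f (f (h (u (r) (r)) (f (s) (s))) (h (u (r) (r)) (h (r) (s)))) (h (u (r) (u (r) (r))) (h (u (r) (r)) (f (s) (s))))) (f (h (u (r) (u (r) (r))) (s)) (h (u (r) (u (r) (r))) (f (f (s) (s)) (f (s) (s)))))) = f(4, 0) = 1


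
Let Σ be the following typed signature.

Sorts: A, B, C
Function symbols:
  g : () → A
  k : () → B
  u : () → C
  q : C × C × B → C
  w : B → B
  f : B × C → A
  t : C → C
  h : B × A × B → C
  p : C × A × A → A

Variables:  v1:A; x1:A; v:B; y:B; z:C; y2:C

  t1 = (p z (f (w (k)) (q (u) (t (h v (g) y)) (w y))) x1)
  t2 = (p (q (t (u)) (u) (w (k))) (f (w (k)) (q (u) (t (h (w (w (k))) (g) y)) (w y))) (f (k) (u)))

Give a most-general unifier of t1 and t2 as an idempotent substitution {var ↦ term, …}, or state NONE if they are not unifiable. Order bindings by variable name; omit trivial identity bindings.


{v ↦ (w (w (k))), x1 ↦ (f (k) (u)), z ↦ (q (t (u)) (u) (w (k)))}


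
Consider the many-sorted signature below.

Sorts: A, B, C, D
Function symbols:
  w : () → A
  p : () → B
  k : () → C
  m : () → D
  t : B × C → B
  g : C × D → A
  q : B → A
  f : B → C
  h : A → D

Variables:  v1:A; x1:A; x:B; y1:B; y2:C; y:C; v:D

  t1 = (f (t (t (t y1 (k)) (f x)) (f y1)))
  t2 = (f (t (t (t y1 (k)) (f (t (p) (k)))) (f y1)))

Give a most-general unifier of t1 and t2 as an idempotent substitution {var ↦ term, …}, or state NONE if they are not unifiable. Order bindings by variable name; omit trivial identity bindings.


{x ↦ (t (p) (k))}


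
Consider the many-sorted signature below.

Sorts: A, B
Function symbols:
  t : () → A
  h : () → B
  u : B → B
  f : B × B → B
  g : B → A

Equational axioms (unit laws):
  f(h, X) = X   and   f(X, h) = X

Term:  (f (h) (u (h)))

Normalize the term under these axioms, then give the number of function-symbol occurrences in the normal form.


size = 2

1. (f (h) (u (h)))  →  (u (h))
normal form: (u (h))


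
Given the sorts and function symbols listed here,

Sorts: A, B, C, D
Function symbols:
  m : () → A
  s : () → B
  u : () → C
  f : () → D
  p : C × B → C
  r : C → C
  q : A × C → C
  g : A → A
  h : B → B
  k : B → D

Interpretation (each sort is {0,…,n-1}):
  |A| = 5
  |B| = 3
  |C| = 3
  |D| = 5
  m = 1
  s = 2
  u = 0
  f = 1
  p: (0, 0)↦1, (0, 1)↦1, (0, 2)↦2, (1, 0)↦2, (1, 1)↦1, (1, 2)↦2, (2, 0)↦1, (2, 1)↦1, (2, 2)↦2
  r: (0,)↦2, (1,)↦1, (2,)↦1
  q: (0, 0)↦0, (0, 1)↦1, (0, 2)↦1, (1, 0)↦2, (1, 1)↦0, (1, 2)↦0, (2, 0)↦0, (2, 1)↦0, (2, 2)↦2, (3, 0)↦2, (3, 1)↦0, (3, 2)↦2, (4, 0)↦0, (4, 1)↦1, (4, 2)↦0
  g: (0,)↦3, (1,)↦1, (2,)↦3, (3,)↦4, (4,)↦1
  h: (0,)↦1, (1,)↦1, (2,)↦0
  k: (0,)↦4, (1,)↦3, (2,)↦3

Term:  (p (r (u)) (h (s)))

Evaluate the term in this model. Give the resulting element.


  u = 0
  (r (u)) = r(0,) = 2
  s = 2
  (h (s)) = h(2,) = 0
  (p (r (u)) (h (s))) = p(2, 0) = 1

value = 1


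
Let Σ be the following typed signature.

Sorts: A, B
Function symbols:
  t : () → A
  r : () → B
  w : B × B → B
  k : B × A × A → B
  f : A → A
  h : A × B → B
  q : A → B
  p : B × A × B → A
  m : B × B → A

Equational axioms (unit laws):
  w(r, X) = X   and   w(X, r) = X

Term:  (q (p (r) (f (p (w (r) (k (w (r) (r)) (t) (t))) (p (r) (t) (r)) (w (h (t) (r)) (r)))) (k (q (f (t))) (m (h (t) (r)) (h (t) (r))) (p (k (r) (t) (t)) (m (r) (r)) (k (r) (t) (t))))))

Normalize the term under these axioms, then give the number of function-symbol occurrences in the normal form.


1. (q (p (r) (f (p (w (r) (k (w (r) (r)) (t) (t))) (p (r) (t) (r)) (w (h (t) (r)) (r)))) (k (q (f (t))) (m (h (t) (r)) (h (t) (r))) (p (k (r) (t) (t)) (m (r) (r)) (k (r) (t) (t))))))  →  (q (p (r) (f (p (k (w (r) (r)) (t) (t)) (p (r) (t) (r)) (w (h (t) (r)) (r)))) (k (q (f (t))) (m (h (t) (r)) (h (t) (r))) (p (k (r) (t) (t)) (m (r) (r)) (k (r) (t) (t))))))
2. (q (p (r) (f (p (k (w (r) (r)) (t) (t)) (p (r) (t) (r)) (w (h (t) (r)) (r)))) (k (q (f (t))) (m (h (t) (r)) (h (t) (r))) (p (k (r) (t) (t)) (m (r) (r)) (k (r) (t) (t))))))  →  (q (p (r) (f (p (k (r) (t) (t)) (p (r) (t) (r)) (w (h (t) (r)) (r)))) (k (q (f (t))) (m (h (t) (r)) (h (t) (r))) (p (k (r) (t) (t)) (m (r) (r)) (k (r) (t) (t))))))
3. (q (p (r) (f (p (k (r) (t) (t)) (p (r) (t) (r)) (w (h (t) (r)) (r)))) (k (q (f (t))) (m (h (t) (r)) (h (t) (r))) (p (k (r) (t) (t)) (m (r) (r)) (k (r) (t) (t))))))  →  (q (p (r) (f (p (k (r) (t) (t)) (p (r) (t) (r)) (h (t) (r)))) (k (q (f (t))) (m (h (t) (r)) (h (t) (r))) (p (k (r) (t) (t)) (m (r) (r)) (k (r) (t) (t))))))
normal form: (q (p (r) (f (p (k (r) (t) (t)) (p (r) (t) (r)) (h (t) (r)))) (k (q (f (t))) (m (h (t) (r)) (h (t) (r))) (p (k (r) (t) (t)) (m (r) (r)) (k (r) (t) (t))))))

size = 39


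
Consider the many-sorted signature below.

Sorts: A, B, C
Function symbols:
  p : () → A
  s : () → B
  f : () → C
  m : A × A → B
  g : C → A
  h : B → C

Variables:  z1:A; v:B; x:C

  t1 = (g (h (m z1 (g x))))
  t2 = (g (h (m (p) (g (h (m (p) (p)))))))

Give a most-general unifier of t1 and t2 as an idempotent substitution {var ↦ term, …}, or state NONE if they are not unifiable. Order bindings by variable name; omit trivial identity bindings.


{x ↦ (h (m (p) (p))), z1 ↦ (p)}
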